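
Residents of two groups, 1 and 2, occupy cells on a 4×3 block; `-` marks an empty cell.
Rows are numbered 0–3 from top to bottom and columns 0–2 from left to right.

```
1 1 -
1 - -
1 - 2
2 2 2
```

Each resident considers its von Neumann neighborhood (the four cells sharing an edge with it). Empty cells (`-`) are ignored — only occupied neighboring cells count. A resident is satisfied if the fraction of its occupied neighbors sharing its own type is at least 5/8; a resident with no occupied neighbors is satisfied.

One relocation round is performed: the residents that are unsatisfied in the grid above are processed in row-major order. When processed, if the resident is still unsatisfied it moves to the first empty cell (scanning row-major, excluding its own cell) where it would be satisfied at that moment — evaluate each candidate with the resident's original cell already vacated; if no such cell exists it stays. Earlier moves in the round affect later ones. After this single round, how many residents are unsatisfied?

0

Initially unsatisfied (in order): (2,0), (3,0).
  (2,0) → (0,2).
  (3,0): now satisfied by earlier moves; stays.
Resulting grid:
1 1 1
1 - -
- - 2
2 2 2
All satisfied now.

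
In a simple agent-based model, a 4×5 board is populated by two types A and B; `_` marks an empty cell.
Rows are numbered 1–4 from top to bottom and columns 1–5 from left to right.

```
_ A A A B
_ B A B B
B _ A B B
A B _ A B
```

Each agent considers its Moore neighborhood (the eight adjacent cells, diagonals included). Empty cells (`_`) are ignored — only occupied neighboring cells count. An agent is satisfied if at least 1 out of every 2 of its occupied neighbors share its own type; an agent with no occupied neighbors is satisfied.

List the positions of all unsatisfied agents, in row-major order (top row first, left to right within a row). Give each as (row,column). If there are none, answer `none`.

Row 1: (1,2)A 2/3 ✓ · (1,3)A 3/5 ✓ · (1,4)A 2/5 ✗ · (1,5)B 2/3 ✓
Row 2: (2,2)B 1/5 ✗ · (2,3)A 4/7 ✓ · (2,4)B 4/8 ✓ · (2,5)B 4/5 ✓
Row 3: (3,1)B 2/3 ✓ · (3,3)A 2/6 ✗ · (3,4)B 4/7 ✓ · (3,5)B 4/5 ✓
Row 4: (4,1)A 0/2 ✗ · (4,2)B 1/3 ✗ · (4,4)A 1/4 ✗ · (4,5)B 2/3 ✓

(1,4), (2,2), (3,3), (4,1), (4,2), (4,4)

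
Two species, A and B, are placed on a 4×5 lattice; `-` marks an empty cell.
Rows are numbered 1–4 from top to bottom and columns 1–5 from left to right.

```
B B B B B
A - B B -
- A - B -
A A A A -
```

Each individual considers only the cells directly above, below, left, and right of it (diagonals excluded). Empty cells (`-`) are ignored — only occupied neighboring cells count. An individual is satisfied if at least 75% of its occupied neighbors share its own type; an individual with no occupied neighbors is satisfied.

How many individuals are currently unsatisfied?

4

Row 1: (1,1)B 1/2 not · (1,2)B 2/2 satisfied · (1,3)B 3/3 satisfied · (1,4)B 3/3 satisfied · (1,5)B 1/1 satisfied
Row 2: (2,1)A 0/1 not · (2,3)B 2/2 satisfied · (2,4)B 3/3 satisfied
Row 3: (3,2)A 1/1 satisfied · (3,4)B 1/2 not
Row 4: (4,1)A 1/1 satisfied · (4,2)A 3/3 satisfied · (4,3)A 2/2 satisfied · (4,4)A 1/2 not
Unsatisfied: (1,1), (2,1), (3,4), (4,4) — 4 in total.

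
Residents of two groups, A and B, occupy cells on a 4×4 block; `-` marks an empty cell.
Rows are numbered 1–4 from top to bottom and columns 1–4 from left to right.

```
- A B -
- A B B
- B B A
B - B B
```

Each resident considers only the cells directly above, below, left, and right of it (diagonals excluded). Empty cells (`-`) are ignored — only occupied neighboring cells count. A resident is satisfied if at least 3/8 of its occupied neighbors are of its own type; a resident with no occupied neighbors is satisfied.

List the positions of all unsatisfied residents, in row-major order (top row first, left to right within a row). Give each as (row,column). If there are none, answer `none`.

(1,2)A 1/2 satisfied
(1,3)B 1/2 satisfied
(2,2)A 1/3 not
(2,3)B 3/4 satisfied
(2,4)B 1/2 satisfied
(3,2)B 1/2 satisfied
(3,3)B 3/4 satisfied
(3,4)A 0/3 not
(4,1)B 0/0 satisfied
(4,3)B 2/2 satisfied
(4,4)B 1/2 satisfied

(2,2), (3,4)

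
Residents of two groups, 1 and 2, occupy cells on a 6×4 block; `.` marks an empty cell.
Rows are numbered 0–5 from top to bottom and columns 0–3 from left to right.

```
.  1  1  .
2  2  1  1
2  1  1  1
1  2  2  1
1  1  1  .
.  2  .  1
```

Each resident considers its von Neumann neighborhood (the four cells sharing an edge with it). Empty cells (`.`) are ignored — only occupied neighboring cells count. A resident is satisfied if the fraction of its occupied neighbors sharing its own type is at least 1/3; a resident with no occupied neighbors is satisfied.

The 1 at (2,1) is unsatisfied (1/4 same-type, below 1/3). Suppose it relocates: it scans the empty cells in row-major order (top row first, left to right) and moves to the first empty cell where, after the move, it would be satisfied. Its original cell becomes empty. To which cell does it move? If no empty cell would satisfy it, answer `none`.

(0,0)

Vacating (2,1). Empty cells in order:
  (0,0): 1/2 same-type → satisfied — stop here.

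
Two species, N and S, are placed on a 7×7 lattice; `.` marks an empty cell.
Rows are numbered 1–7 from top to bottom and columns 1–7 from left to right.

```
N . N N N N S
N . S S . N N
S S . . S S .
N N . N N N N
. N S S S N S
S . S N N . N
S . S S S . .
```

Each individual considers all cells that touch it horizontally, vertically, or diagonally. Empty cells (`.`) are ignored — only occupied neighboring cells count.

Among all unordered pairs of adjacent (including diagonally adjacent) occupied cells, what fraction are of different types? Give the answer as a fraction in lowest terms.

Scan each occupied cell's neighbors to the right and below (and the two forward diagonals) so each pair is counted once.
From row 1: 8 unlike of 15 pairs (running 8/15).
From row 2: 5 unlike of 9 pairs (running 13/24).
From row 3: 10 unlike of 12 pairs (running 23/36).
From row 4: 9 unlike of 18 pairs (running 32/54).
From row 5: 11 unlike of 17 pairs (running 43/71).
From row 6: 6 unlike of 10 pairs (running 49/81).
From row 7: 0 unlike of 2 pairs (running 49/83).
Total adjacent occupied pairs: 83; unlike-type pairs: 49.
49/83 is already in lowest terms.

49/83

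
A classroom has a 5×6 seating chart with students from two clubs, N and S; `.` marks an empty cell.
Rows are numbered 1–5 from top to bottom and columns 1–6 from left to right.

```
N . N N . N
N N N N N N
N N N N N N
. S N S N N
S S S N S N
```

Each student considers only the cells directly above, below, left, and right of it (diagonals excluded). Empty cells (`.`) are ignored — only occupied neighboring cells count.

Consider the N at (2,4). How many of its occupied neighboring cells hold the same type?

4

Occupied neighbors of (2,4): (1,4)=N, (3,4)=N, (2,3)=N, (2,5)=N.
Same type (N): 4 of 4.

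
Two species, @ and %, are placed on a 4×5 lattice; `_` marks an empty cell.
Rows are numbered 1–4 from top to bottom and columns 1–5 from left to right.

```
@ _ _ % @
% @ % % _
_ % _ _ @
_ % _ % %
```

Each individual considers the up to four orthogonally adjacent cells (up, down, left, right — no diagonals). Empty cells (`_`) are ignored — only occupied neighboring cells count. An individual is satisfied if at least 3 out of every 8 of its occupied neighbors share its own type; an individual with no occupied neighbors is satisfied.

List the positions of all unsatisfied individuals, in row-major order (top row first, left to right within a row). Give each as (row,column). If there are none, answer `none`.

Row 1: (1,1)@ 0/1 unhappy · (1,4)% 1/2 ok · (1,5)@ 0/1 unhappy
Row 2: (2,1)% 0/2 unhappy · (2,2)@ 0/3 unhappy · (2,3)% 1/2 ok · (2,4)% 2/2 ok
Row 3: (3,2)% 1/2 ok · (3,5)@ 0/1 unhappy
Row 4: (4,2)% 1/1 ok · (4,4)% 1/1 ok · (4,5)% 1/2 ok

(1,1), (1,5), (2,1), (2,2), (3,5)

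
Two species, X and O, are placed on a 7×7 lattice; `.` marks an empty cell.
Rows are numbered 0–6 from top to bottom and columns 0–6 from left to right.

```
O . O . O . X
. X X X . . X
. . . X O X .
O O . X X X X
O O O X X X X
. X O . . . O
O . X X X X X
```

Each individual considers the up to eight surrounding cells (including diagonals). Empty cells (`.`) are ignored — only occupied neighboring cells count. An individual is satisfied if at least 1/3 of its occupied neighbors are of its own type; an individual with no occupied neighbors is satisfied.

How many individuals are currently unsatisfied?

(0,0)O 0/1 not
(0,2)O 0/3 not
(0,4)O 0/1 not
(0,6)X 1/1 satisfied
(1,1)X 1/3 satisfied
(1,2)X 3/4 satisfied
(1,3)X 2/5 satisfied
(1,6)X 2/2 satisfied
(2,3)X 4/5 satisfied
(2,4)O 0/6 not
(2,5)X 4/5 satisfied
(3,0)O 3/3 satisfied
(3,1)O 4/4 satisfied
(3,3)X 4/6 satisfied
(3,4)X 7/8 satisfied
(3,5)X 6/7 satisfied
(3,6)X 4/4 satisfied
(4,0)O 3/4 satisfied
(4,1)O 5/6 satisfied
(4,2)O 3/6 satisfied
(4,3)X 3/5 satisfied
(4,4)X 5/5 satisfied
(4,5)X 5/6 satisfied
(4,6)X 3/4 satisfied
(5,1)X 1/6 not
(5,2)O 2/6 satisfied
(5,6)O 0/4 not
(6,0)O 0/1 not
(6,2)X 2/3 satisfied
(6,3)X 2/3 satisfied
(6,4)X 2/2 satisfied
(6,5)X 2/3 satisfied
(6,6)X 1/2 satisfied
Unsatisfied: (0,0), (0,2), (0,4), (2,4), (5,1), (5,6), (6,0) — 7 in total.

7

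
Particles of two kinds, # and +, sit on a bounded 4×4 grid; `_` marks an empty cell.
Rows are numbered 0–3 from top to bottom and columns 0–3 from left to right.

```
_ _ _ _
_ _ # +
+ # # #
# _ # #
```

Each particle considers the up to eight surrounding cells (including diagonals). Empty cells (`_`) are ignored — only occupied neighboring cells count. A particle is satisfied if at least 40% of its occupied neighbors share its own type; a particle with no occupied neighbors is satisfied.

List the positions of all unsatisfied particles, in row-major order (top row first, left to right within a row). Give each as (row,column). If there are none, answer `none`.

Row 1: (1,2)# 3/4 ok · (1,3)+ 0/3 unhappy
Row 2: (2,0)+ 0/2 unhappy · (2,1)# 4/5 ok · (2,2)# 5/6 ok · (2,3)# 4/5 ok
Row 3: (3,0)# 1/2 ok · (3,2)# 4/4 ok · (3,3)# 3/3 ok

(1,3), (2,0)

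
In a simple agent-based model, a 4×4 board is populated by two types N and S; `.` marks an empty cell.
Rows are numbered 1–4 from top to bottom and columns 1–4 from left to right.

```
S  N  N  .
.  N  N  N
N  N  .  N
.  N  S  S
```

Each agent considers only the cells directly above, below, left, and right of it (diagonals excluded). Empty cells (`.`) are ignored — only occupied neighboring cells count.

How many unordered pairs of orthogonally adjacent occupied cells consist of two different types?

3

Scan each occupied cell's neighbors to the right and below so each pair is counted once.
Row 1: S(1,1)–N(1,2)≠ N(1,2)–N(1,3)= N(1,2)–N(2,2)= N(1,3)–N(2,3)=  → 1/4 unlike.
Row 2: N(2,2)–N(2,3)= N(2,2)–N(3,2)= N(2,3)–N(2,4)= N(2,4)–N(3,4)=  → 0/4 unlike.
Row 3: N(3,1)–N(3,2)= N(3,2)–N(4,2)= N(3,4)–S(4,4)≠  → 1/3 unlike.
Row 4: N(4,2)–S(4,3)≠ S(4,3)–S(4,4)=  → 1/2 unlike.
Total adjacent occupied pairs: 13; unlike-type pairs: 3.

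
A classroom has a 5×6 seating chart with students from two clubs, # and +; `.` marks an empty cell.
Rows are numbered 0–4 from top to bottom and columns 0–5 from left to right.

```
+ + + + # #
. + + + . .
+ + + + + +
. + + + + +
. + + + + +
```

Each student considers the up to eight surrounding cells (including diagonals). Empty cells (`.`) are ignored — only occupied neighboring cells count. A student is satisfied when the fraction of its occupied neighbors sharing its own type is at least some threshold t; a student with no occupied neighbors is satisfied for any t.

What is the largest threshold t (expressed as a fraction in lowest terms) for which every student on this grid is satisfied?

1/3

(0,0)+ 2/2
(0,1)+ 4/4
(0,2)+ 5/5
(0,3)+ 3/4
(0,4)# 1/3
(0,5)# 1/1
(1,1)+ 7/7
(1,2)+ 8/8
(1,3)+ 6/7
(2,0)+ 3/3
(2,1)+ 6/6
(2,2)+ 8/8
(2,3)+ 7/7
(2,4)+ 6/6
(2,5)+ 3/3
(3,1)+ 6/6
(3,2)+ 8/8
(3,3)+ 8/8
(3,4)+ 8/8
(3,5)+ 5/5
(4,1)+ 3/3
(4,2)+ 5/5
(4,3)+ 5/5
(4,4)+ 5/5
(4,5)+ 3/3
The smallest same-type fraction is 1/3 at (0,4), which reduces to 1/3. Any threshold above that leaves this student unsatisfied.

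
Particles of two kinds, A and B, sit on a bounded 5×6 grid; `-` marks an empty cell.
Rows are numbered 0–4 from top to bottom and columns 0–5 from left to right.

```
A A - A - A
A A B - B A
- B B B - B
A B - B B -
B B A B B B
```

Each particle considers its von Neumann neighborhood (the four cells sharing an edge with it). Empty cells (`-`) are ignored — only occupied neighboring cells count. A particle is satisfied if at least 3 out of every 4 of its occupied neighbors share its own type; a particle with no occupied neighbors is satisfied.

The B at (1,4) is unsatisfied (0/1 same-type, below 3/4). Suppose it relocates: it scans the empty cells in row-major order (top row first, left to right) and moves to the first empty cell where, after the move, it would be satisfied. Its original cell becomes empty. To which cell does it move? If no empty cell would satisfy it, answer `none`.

(2,4)

Vacating (1,4). Empty cells in order:
  (0,2): 1/3 same-type → still unsatisfied.
  (0,4): 0/2 same-type → still unsatisfied.
  (1,3): 2/3 same-type → still unsatisfied.
  (2,0): 1/3 same-type → still unsatisfied.
  (2,4): 3/3 same-type → satisfied — stop here.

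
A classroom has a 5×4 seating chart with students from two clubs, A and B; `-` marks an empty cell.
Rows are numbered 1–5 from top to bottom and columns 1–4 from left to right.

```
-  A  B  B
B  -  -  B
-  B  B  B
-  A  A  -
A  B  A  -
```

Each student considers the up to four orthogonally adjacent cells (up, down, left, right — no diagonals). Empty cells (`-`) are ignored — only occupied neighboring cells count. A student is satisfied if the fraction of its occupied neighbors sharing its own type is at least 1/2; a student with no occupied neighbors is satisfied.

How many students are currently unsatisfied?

4

Row 1: (1,2)A 0/1 unhappy · (1,3)B 1/2 ok · (1,4)B 2/2 ok
Row 2: (2,1)B 0/0 ok · (2,4)B 2/2 ok
Row 3: (3,2)B 1/2 ok · (3,3)B 2/3 ok · (3,4)B 2/2 ok
Row 4: (4,2)A 1/3 unhappy · (4,3)A 2/3 ok
Row 5: (5,1)A 0/1 unhappy · (5,2)B 0/3 unhappy · (5,3)A 1/2 ok
Unsatisfied: (1,2), (4,2), (5,1), (5,2) — 4 in total.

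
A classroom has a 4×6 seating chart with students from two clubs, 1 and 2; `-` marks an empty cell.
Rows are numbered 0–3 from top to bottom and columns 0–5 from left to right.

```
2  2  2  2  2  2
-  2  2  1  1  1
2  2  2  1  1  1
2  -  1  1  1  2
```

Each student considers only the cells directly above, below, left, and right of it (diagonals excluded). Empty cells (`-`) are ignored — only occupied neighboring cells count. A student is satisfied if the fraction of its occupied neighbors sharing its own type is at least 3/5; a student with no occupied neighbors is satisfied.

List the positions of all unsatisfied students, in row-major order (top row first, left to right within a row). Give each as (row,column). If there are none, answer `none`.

(0,0)2 1/1 ok
(0,1)2 3/3 ok
(0,2)2 3/3 ok
(0,3)2 2/3 ok
(0,4)2 2/3 ok
(0,5)2 1/2 unhappy
(1,1)2 3/3 ok
(1,2)2 3/4 ok
(1,3)1 2/4 unhappy
(1,4)1 3/4 ok
(1,5)1 2/3 ok
(2,0)2 2/2 ok
(2,1)2 3/3 ok
(2,2)2 2/4 unhappy
(2,3)1 3/4 ok
(2,4)1 4/4 ok
(2,5)1 2/3 ok
(3,0)2 1/1 ok
(3,2)1 1/2 unhappy
(3,3)1 3/3 ok
(3,4)1 2/3 ok
(3,5)2 0/2 unhappy

(0,5), (1,3), (2,2), (3,2), (3,5)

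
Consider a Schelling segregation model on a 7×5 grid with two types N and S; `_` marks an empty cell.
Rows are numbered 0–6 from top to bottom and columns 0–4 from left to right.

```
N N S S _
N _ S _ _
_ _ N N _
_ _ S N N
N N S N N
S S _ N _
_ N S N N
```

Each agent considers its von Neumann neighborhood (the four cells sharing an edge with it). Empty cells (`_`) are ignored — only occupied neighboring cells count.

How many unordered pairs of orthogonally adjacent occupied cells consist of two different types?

11

Scan each occupied cell's neighbors to the right and below so each pair is counted once.
From row 0: 1 unlike of 5 pairs (running 1/5).
From row 1: 1 unlike of 1 pairs (running 2/6).
From row 2: 1 unlike of 3 pairs (running 3/9).
From row 3: 1 unlike of 5 pairs (running 4/14).
From row 4: 4 unlike of 7 pairs (running 8/21).
From row 5: 1 unlike of 3 pairs (running 9/24).
From row 6: 2 unlike of 3 pairs (running 11/27).
Total adjacent occupied pairs: 27; unlike-type pairs: 11.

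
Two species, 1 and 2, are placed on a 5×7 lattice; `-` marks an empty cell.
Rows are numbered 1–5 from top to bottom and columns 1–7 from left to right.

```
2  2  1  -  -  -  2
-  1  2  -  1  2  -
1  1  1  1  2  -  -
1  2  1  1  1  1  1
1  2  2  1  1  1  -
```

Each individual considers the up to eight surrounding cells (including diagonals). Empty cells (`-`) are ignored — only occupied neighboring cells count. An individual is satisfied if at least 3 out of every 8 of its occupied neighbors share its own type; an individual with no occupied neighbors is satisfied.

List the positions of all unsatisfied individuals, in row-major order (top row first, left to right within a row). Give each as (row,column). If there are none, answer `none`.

Row 1: (1,1)2 1/2 satisfied · (1,2)2 2/4 satisfied · (1,3)1 1/3 not · (1,7)2 1/1 satisfied
Row 2: (2,2)1 4/7 satisfied · (2,3)2 1/6 not · (2,5)1 1/3 not · (2,6)2 2/3 satisfied
Row 3: (3,1)1 3/4 satisfied · (3,2)1 5/7 satisfied · (3,3)1 5/7 satisfied · (3,4)1 5/7 satisfied · (3,5)2 1/6 not
Row 4: (4,1)1 3/5 satisfied · (4,2)2 2/8 not · (4,3)1 5/8 satisfied · (4,4)1 6/8 satisfied · (4,5)1 6/7 satisfied · (4,6)1 4/5 satisfied · (4,7)1 2/2 satisfied
Row 5: (5,1)1 1/3 not · (5,2)2 2/5 satisfied · (5,3)2 2/5 satisfied · (5,4)1 4/5 satisfied · (5,5)1 5/5 satisfied · (5,6)1 4/4 satisfied

(1,3), (2,3), (2,5), (3,5), (4,2), (5,1)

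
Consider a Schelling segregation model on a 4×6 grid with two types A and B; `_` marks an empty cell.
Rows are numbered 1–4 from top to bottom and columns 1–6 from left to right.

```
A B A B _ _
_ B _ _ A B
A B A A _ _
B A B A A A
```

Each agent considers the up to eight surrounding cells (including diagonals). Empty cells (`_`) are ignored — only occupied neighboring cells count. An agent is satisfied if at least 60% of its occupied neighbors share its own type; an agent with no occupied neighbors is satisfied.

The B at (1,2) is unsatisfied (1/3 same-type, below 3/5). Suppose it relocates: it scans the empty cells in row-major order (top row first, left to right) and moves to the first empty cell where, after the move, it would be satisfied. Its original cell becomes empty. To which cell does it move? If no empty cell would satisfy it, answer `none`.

Vacating (1,2). Empty cells in order:
  (1,5): 2/3 same-type → satisfied — stop here.

(1,5)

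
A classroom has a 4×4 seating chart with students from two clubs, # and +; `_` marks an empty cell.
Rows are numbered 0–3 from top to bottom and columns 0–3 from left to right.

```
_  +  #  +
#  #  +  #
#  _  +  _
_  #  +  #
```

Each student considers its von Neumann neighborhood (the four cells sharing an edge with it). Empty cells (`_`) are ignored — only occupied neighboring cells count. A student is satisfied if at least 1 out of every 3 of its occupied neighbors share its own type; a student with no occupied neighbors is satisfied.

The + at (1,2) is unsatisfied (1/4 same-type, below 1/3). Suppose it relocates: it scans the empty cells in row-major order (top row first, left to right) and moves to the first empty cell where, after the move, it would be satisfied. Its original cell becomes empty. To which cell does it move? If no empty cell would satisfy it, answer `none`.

Vacating (1,2). Empty cells in order:
  (0,0): 1/2 same-type → satisfied — stop here.

(0,0)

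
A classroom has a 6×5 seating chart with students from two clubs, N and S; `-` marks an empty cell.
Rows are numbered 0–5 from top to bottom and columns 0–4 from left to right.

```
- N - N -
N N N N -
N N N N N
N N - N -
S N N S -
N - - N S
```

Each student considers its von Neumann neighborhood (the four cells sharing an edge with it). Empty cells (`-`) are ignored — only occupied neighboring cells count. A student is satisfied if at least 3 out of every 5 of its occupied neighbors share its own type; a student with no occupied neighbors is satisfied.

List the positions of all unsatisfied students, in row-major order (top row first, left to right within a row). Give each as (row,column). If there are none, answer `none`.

Row 0: (0,1)N 1/1 satisfied · (0,3)N 1/1 satisfied
Row 1: (1,0)N 2/2 satisfied · (1,1)N 4/4 satisfied · (1,2)N 3/3 satisfied · (1,3)N 3/3 satisfied
Row 2: (2,0)N 3/3 satisfied · (2,1)N 4/4 satisfied · (2,2)N 3/3 satisfied · (2,3)N 4/4 satisfied · (2,4)N 1/1 satisfied
Row 3: (3,0)N 2/3 satisfied · (3,1)N 3/3 satisfied · (3,3)N 1/2 not
Row 4: (4,0)S 0/3 not · (4,1)N 2/3 satisfied · (4,2)N 1/2 not · (4,3)S 0/3 not
Row 5: (5,0)N 0/1 not · (5,3)N 0/2 not · (5,4)S 0/1 not

(3,3), (4,0), (4,2), (4,3), (5,0), (5,3), (5,4)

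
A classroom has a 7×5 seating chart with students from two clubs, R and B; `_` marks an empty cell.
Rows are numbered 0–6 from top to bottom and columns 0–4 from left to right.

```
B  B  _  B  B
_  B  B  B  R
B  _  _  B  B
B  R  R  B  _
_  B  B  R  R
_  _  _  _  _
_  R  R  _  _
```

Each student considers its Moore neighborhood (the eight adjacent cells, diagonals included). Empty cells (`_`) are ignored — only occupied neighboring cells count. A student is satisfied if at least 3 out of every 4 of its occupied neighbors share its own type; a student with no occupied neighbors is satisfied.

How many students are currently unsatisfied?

(0,0)B 2/2 satisfied
(0,1)B 3/3 satisfied
(0,3)B 3/4 satisfied
(0,4)B 2/3 not
(1,1)B 4/4 satisfied
(1,2)B 5/5 satisfied
(1,3)B 5/6 satisfied
(1,4)R 0/5 not
(2,0)B 2/3 not
(2,3)B 4/6 not
(2,4)B 3/4 satisfied
(3,0)B 2/3 not
(3,1)R 1/5 not
(3,2)R 2/6 not
(3,3)B 3/6 not
(4,1)B 2/4 not
(4,2)B 2/5 not
(4,3)R 2/4 not
(4,4)R 1/2 not
(6,1)R 1/1 satisfied
(6,2)R 1/1 satisfied
Unsatisfied: (0,4), (1,4), (2,0), (2,3), (3,0), (3,1), (3,2), (3,3), (4,1), (4,2), (4,3), (4,4) — 12 in total.

12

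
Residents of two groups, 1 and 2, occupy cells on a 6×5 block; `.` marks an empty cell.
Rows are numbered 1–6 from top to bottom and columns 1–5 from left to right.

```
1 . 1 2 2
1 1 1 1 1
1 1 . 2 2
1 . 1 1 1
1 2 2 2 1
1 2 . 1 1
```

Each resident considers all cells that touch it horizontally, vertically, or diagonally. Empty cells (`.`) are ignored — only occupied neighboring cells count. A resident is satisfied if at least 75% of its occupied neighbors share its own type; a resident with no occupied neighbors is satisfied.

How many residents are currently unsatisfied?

18

(1,1)1 2/2 ✓
(1,3)1 3/4 ✓
(1,4)2 1/5 ✗
(1,5)2 1/3 ✗
(2,1)1 4/4 ✓
(2,2)1 6/6 ✓
(2,3)1 4/6 ✗
(2,4)1 3/7 ✗
(2,5)1 1/5 ✗
(3,1)1 4/4 ✓
(3,2)1 6/6 ✓
(3,4)2 1/7 ✗
(3,5)2 1/5 ✗
(4,1)1 3/4 ✓
(4,3)1 2/6 ✗
(4,4)1 3/7 ✗
(4,5)1 2/5 ✗
(5,1)1 2/4 ✗
(5,2)2 2/6 ✗
(5,3)2 3/6 ✗
(5,4)2 1/7 ✗
(5,5)1 4/5 ✓
(6,1)1 1/3 ✗
(6,2)2 2/4 ✗
(6,4)1 2/4 ✗
(6,5)1 2/3 ✗
Unsatisfied: (1,4), (1,5), (2,3), (2,4), (2,5), (3,4), (3,5), (4,3), (4,4), (4,5), (5,1), (5,2), (5,3), (5,4), (6,1), (6,2), (6,4), (6,5) — 18 in total.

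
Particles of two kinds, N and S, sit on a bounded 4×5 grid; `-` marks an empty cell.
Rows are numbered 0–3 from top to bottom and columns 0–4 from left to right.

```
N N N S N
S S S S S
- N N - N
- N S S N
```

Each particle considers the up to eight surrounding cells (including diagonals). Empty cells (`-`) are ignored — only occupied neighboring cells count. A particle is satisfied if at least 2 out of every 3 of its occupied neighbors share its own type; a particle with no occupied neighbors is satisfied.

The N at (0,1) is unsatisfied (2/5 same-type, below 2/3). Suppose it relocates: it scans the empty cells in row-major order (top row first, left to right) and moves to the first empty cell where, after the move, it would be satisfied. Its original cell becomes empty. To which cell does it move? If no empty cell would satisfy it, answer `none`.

Vacating (0,1). Empty cells in order:
  (2,0): 2/4 same-type → still unsatisfied.
  (2,3): 3/8 same-type → still unsatisfied.
  (3,0): 2/2 same-type → satisfied — stop here.

(3,0)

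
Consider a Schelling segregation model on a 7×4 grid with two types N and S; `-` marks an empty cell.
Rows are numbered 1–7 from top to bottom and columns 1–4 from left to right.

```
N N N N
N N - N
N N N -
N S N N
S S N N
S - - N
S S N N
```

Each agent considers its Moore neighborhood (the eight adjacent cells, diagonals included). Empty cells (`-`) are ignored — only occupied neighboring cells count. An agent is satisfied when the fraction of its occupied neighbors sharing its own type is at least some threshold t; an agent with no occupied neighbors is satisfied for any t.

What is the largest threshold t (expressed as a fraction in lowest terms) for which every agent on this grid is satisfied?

1/4

(1,1)N 3/3
(1,2)N 4/4
(1,3)N 4/4
(1,4)N 2/2
(2,1)N 5/5
(2,2)N 7/7
(2,4)N 3/3
(3,1)N 4/5
(3,2)N 6/7
(3,3)N 5/6
(4,1)N 2/5
(4,2)S 2/8
(4,3)N 5/7
(4,4)N 4/4
(5,1)S 3/4
(5,2)S 3/6
(5,3)N 4/6
(5,4)N 4/4
(6,1)S 4/4
(6,4)N 4/4
(7,1)S 2/2
(7,2)S 2/3
(7,3)N 2/3
(7,4)N 2/2
The smallest same-type fraction is 2/8 at (4,2), which reduces to 1/4. Any threshold above that leaves this agent unsatisfied.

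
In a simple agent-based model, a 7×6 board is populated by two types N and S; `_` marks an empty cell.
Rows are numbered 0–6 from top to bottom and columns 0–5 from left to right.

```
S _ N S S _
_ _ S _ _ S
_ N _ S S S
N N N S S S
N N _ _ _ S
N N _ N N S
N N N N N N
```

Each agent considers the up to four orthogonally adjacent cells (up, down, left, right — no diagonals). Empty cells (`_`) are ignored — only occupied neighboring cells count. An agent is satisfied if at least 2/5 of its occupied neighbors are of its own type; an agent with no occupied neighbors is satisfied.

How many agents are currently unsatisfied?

Row 0: (0,0)S 0/0 ok · (0,2)N 0/2 unhappy · (0,3)S 1/2 ok · (0,4)S 1/1 ok
Row 1: (1,2)S 0/1 unhappy · (1,5)S 1/1 ok
Row 2: (2,1)N 1/1 ok · (2,3)S 2/2 ok · (2,4)S 3/3 ok · (2,5)S 3/3 ok
Row 3: (3,0)N 2/2 ok · (3,1)N 4/4 ok · (3,2)N 1/2 ok · (3,3)S 2/3 ok · (3,4)S 3/3 ok · (3,5)S 3/3 ok
Row 4: (4,0)N 3/3 ok · (4,1)N 3/3 ok · (4,5)S 2/2 ok
Row 5: (5,0)N 3/3 ok · (5,1)N 3/3 ok · (5,3)N 2/2 ok · (5,4)N 2/3 ok · (5,5)S 1/3 unhappy
Row 6: (6,0)N 2/2 ok · (6,1)N 3/3 ok · (6,2)N 2/2 ok · (6,3)N 3/3 ok · (6,4)N 3/3 ok · (6,5)N 1/2 ok
Unsatisfied: (0,2), (1,2), (5,5) — 3 in total.

3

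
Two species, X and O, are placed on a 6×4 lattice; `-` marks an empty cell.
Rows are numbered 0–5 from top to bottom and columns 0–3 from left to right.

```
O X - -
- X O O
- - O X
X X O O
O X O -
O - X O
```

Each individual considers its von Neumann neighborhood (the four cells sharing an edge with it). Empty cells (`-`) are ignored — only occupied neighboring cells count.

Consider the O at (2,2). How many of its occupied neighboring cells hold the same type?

2

Occupied neighbors of (2,2): (1,2)=O, (3,2)=O, (2,3)=X.
Same type (O): 2 of 3.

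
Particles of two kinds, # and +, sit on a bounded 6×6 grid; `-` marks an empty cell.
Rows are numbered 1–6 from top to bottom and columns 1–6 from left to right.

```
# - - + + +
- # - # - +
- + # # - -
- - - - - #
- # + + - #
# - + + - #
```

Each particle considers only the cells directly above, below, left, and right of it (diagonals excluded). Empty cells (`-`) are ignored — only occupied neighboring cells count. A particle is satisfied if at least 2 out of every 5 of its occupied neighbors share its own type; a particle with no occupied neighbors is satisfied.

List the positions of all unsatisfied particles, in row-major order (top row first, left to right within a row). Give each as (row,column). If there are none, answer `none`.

(1,1)# 0/0 ✓
(1,4)+ 1/2 ✓
(1,5)+ 2/2 ✓
(1,6)+ 2/2 ✓
(2,2)# 0/1 ✗
(2,4)# 1/2 ✓
(2,6)+ 1/1 ✓
(3,2)+ 0/2 ✗
(3,3)# 1/2 ✓
(3,4)# 2/2 ✓
(4,6)# 1/1 ✓
(5,2)# 0/1 ✗
(5,3)+ 2/3 ✓
(5,4)+ 2/2 ✓
(5,6)# 2/2 ✓
(6,1)# 0/0 ✓
(6,3)+ 2/2 ✓
(6,4)+ 2/2 ✓
(6,6)# 1/1 ✓

(2,2), (3,2), (5,2)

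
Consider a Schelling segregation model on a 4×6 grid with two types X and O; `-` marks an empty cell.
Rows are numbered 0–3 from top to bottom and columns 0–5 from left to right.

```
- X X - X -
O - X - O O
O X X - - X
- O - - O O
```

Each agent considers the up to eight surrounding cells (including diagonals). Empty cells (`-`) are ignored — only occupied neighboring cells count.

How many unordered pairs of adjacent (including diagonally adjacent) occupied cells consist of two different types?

11

Scan each occupied cell's neighbors to the right and below (and the two forward diagonals) so each pair is counted once.
From row 0: 3 unlike of 6 pairs (running 3/6).
From row 1: 3 unlike of 7 pairs (running 6/13).
From row 2: 5 unlike of 7 pairs (running 11/20).
From row 3: 0 unlike of 1 pairs (running 11/21).
Total adjacent occupied pairs: 21; unlike-type pairs: 11.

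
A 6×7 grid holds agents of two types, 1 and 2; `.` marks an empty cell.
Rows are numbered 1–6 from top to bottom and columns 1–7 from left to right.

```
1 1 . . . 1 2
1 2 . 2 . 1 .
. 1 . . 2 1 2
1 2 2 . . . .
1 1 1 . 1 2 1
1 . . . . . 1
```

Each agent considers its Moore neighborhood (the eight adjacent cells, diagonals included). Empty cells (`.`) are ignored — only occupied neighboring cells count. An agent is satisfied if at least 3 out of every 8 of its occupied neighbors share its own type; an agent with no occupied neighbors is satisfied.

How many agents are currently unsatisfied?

(1,1)1 2/3 ok
(1,2)1 2/3 ok
(1,6)1 1/2 ok
(1,7)2 0/2 unhappy
(2,1)1 3/4 ok
(2,2)2 0/4 unhappy
(2,4)2 1/1 ok
(2,6)1 2/5 ok
(3,2)1 2/5 ok
(3,5)2 1/3 unhappy
(3,6)1 1/3 unhappy
(3,7)2 0/2 unhappy
(4,1)1 3/4 ok
(4,2)2 1/6 unhappy
(4,3)2 1/4 unhappy
(5,1)1 3/4 ok
(5,2)1 4/6 ok
(5,3)1 1/3 unhappy
(5,5)1 0/1 unhappy
(5,6)2 0/3 unhappy
(5,7)1 1/2 ok
(6,1)1 2/2 ok
(6,7)1 1/2 ok
Unsatisfied: (1,7), (2,2), (3,5), (3,6), (3,7), (4,2), (4,3), (5,3), (5,5), (5,6) — 10 in total.

10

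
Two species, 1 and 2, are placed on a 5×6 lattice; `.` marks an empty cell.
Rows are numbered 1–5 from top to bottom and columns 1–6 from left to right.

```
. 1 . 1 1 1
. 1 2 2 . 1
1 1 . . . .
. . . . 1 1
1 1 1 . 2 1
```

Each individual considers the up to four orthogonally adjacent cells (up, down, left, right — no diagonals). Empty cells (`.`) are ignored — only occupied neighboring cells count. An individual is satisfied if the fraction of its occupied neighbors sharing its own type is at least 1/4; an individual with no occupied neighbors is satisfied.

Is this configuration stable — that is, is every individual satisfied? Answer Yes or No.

(1,2)1 1/1 satisfied
(1,4)1 1/2 satisfied
(1,5)1 2/2 satisfied
(1,6)1 2/2 satisfied
(2,2)1 2/3 satisfied
(2,3)2 1/2 satisfied
(2,4)2 1/2 satisfied
(2,6)1 1/1 satisfied
(3,1)1 1/1 satisfied
(3,2)1 2/2 satisfied
(4,5)1 1/2 satisfied
(4,6)1 2/2 satisfied
(5,1)1 1/1 satisfied
(5,2)1 2/2 satisfied
(5,3)1 1/1 satisfied
(5,5)2 0/2 not
(5,6)1 1/2 satisfied
For instance (5,5) has only 0/2 same-type neighbors, below 1/4.

No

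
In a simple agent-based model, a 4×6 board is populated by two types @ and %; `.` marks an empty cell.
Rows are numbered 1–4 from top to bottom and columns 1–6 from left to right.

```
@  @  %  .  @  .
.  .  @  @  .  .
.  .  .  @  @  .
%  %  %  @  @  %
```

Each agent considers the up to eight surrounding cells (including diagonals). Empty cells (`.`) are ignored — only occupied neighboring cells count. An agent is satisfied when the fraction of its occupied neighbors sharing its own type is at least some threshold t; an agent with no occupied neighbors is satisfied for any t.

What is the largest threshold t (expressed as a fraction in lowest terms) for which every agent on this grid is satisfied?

Row 1: (1,1)@ 1/1 · (1,2)@ 2/3 · (1,3)% 0/3 · (1,5)@ 1/1
Row 2: (2,3)@ 3/4 · (2,4)@ 4/5
Row 3: (3,4)@ 5/6 · (3,5)@ 4/5
Row 4: (4,1)% 1/1 · (4,2)% 2/2 · (4,3)% 1/3 · (4,4)@ 3/4 · (4,5)@ 3/4 · (4,6)% 0/2
The smallest same-type fraction is 0/3 at (1,3), which reduces to 0/1. Any threshold above that leaves this agent unsatisfied.

0/1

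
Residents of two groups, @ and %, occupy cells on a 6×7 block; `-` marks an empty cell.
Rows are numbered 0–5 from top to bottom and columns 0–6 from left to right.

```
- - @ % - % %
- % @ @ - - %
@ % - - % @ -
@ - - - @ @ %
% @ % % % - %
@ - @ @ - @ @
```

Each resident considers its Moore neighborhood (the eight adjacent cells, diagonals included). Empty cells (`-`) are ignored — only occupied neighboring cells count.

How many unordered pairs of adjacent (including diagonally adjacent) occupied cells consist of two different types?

Scan each occupied cell's neighbors to the right and below (and the two forward diagonals) so each pair is counted once.
Row 0: @(0,2)–%(0,3)≠ @(0,2)–@(1,2)= @(0,2)–@(1,3)= @(0,2)–%(1,1)≠ %(0,3)–@(1,3)≠ %(0,3)–@(1,2)≠ %(0,5)–%(0,6)= %(0,5)–%(1,6)= %(0,6)–%(1,6)=  → 4/9 unlike.
Row 1: %(1,1)–@(1,2)≠ %(1,1)–%(2,1)= %(1,1)–@(2,0)≠ @(1,2)–@(1,3)= @(1,2)–%(2,1)≠ @(1,3)–%(2,4)≠ %(1,6)–@(2,5)≠  → 5/7 unlike.
Row 2: @(2,0)–%(2,1)≠ @(2,0)–@(3,0)= %(2,1)–@(3,0)≠ %(2,4)–@(2,5)≠ %(2,4)–@(3,4)≠ %(2,4)–@(3,5)≠ @(2,5)–@(3,5)= @(2,5)–%(3,6)≠ @(2,5)–@(3,4)=  → 6/9 unlike.
Row 3: @(3,0)–%(4,0)≠ @(3,0)–@(4,1)= @(3,4)–@(3,5)= @(3,4)–%(4,4)≠ @(3,4)–%(4,3)≠ @(3,5)–%(3,6)≠ @(3,5)–%(4,6)≠ @(3,5)–%(4,4)≠ %(3,6)–%(4,6)=  → 6/9 unlike.
Row 4: %(4,0)–@(4,1)≠ %(4,0)–@(5,0)≠ @(4,1)–%(4,2)≠ @(4,1)–@(5,2)= @(4,1)–@(5,0)= %(4,2)–%(4,3)= %(4,2)–@(5,2)≠ %(4,2)–@(5,3)≠ %(4,3)–%(4,4)= %(4,3)–@(5,3)≠ %(4,3)–@(5,2)≠ %(4,4)–@(5,5)≠ %(4,4)–@(5,3)≠ %(4,6)–@(5,6)≠ %(4,6)–@(5,5)≠  → 11/15 unlike.
Row 5: @(5,2)–@(5,3)= @(5,5)–@(5,6)=  → 0/2 unlike.
Total adjacent occupied pairs: 51; unlike-type pairs: 32.

32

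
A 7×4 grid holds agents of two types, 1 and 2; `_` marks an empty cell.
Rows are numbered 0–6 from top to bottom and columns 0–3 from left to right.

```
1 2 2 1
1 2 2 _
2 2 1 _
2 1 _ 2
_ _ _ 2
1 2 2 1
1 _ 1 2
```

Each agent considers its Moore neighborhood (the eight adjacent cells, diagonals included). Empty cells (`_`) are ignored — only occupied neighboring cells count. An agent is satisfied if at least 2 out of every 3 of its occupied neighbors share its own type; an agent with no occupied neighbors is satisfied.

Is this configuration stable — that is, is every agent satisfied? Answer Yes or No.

Row 0: (0,0)1 1/3 unhappy · (0,1)2 3/5 unhappy · (0,2)2 3/4 ok · (0,3)1 0/2 unhappy
Row 1: (1,0)1 1/5 unhappy · (1,1)2 5/8 unhappy · (1,2)2 4/6 ok
Row 2: (2,0)2 3/5 unhappy · (2,1)2 4/7 unhappy · (2,2)1 1/5 unhappy
Row 3: (3,0)2 2/3 ok · (3,1)1 1/4 unhappy · (3,3)2 1/2 unhappy
Row 4: (4,3)2 2/3 ok
Row 5: (5,0)1 1/2 unhappy · (5,1)2 1/4 unhappy · (5,2)2 3/5 unhappy · (5,3)1 1/4 unhappy
Row 6: (6,0)1 1/2 unhappy · (6,2)1 1/4 unhappy · (6,3)2 1/3 unhappy
For instance (0,0) has only 1/3 same-type neighbors, below 2/3.

No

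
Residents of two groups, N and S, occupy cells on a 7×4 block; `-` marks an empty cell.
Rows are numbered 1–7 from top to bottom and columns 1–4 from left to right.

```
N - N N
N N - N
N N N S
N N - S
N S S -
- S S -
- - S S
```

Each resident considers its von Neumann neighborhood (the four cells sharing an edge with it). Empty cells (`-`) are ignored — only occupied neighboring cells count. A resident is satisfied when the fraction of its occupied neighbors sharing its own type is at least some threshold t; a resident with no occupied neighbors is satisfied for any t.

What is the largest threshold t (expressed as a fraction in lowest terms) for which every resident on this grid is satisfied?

1/3

(1,1)N 1/1
(1,3)N 1/1
(1,4)N 2/2
(2,1)N 3/3
(2,2)N 2/2
(2,4)N 1/2
(3,1)N 3/3
(3,2)N 4/4
(3,3)N 1/2
(3,4)S 1/3
(4,1)N 3/3
(4,2)N 2/3
(4,4)S 1/1
(5,1)N 1/2
(5,2)S 2/4
(5,3)S 2/2
(6,2)S 2/2
(6,3)S 3/3
(7,3)S 2/2
(7,4)S 1/1
The smallest same-type fraction is 1/3 at (3,4), which reduces to 1/3. Any threshold above that leaves this resident unsatisfied.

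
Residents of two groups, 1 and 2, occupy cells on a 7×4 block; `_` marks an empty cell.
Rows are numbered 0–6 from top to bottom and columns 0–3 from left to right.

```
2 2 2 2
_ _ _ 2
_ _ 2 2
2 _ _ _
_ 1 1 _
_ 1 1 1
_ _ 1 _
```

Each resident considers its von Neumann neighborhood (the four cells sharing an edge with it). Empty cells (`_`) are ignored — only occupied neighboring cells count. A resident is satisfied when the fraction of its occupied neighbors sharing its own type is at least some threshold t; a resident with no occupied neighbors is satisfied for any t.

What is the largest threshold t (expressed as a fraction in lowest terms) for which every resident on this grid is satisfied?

1/1

Row 0: (0,0)2 1/1 · (0,1)2 2/2 · (0,2)2 2/2 · (0,3)2 2/2
Row 1: (1,3)2 2/2
Row 2: (2,2)2 1/1 · (2,3)2 2/2
Row 3: (3,0)2 — no occupied neighbors
Row 4: (4,1)1 2/2 · (4,2)1 2/2
Row 5: (5,1)1 2/2 · (5,2)1 4/4 · (5,3)1 1/1
Row 6: (6,2)1 1/1
The smallest same-type fraction is 1/1 at (0,0), which reduces to 1/1. Any threshold above that leaves this resident unsatisfied.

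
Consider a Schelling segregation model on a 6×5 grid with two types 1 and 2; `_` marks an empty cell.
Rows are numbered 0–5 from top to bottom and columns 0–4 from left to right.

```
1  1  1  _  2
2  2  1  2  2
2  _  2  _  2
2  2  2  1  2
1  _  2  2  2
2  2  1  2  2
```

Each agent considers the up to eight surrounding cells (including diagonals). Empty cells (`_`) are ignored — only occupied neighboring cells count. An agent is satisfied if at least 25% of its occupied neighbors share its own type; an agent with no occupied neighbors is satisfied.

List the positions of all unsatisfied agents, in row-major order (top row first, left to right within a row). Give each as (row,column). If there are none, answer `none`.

(3,3), (4,0), (5,2)

(0,0)1 1/3 ok
(0,1)1 3/5 ok
(0,2)1 2/4 ok
(0,4)2 2/2 ok
(1,0)2 2/4 ok
(1,1)2 3/7 ok
(1,2)1 2/5 ok
(1,3)2 4/6 ok
(1,4)2 3/3 ok
(2,0)2 4/4 ok
(2,2)2 4/6 ok
(2,4)2 3/4 ok
(3,0)2 2/3 ok
(3,1)2 5/6 ok
(3,2)2 4/5 ok
(3,3)1 0/7 unhappy
(3,4)2 3/4 ok
(4,0)1 0/4 unhappy
(4,2)2 5/7 ok
(4,3)2 6/8 ok
(4,4)2 4/5 ok
(5,0)2 1/2 ok
(5,1)2 2/4 ok
(5,2)1 0/4 unhappy
(5,3)2 4/5 ok
(5,4)2 3/3 ok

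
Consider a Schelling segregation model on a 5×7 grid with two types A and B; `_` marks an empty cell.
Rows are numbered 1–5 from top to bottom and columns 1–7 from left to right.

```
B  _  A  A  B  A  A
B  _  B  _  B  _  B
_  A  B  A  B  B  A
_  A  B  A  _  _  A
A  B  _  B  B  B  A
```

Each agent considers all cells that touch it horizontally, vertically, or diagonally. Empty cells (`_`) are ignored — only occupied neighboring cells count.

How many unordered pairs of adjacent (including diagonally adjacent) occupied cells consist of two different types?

31

Scan each occupied cell's neighbors to the right and below (and the two forward diagonals) so each pair is counted once.
From row 1: 8 unlike of 12 pairs (running 8/12).
From row 2: 5 unlike of 9 pairs (running 13/21).
From row 3: 10 unlike of 15 pairs (running 23/36).
From row 4: 6 unlike of 10 pairs (running 29/46).
From row 5: 2 unlike of 4 pairs (running 31/50).
Total adjacent occupied pairs: 50; unlike-type pairs: 31.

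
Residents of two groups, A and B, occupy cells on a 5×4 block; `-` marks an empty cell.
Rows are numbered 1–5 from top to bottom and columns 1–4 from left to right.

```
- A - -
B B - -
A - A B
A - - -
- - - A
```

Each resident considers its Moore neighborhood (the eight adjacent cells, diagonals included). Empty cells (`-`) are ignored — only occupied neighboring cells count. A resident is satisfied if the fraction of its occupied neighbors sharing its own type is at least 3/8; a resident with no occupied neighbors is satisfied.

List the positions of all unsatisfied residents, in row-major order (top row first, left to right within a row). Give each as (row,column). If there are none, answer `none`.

(1,2)A 0/2 unhappy
(2,1)B 1/3 unhappy
(2,2)B 1/4 unhappy
(3,1)A 1/3 unhappy
(3,3)A 0/2 unhappy
(3,4)B 0/1 unhappy
(4,1)A 1/1 ok
(5,4)A 0/0 ok

(1,2), (2,1), (2,2), (3,1), (3,3), (3,4)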